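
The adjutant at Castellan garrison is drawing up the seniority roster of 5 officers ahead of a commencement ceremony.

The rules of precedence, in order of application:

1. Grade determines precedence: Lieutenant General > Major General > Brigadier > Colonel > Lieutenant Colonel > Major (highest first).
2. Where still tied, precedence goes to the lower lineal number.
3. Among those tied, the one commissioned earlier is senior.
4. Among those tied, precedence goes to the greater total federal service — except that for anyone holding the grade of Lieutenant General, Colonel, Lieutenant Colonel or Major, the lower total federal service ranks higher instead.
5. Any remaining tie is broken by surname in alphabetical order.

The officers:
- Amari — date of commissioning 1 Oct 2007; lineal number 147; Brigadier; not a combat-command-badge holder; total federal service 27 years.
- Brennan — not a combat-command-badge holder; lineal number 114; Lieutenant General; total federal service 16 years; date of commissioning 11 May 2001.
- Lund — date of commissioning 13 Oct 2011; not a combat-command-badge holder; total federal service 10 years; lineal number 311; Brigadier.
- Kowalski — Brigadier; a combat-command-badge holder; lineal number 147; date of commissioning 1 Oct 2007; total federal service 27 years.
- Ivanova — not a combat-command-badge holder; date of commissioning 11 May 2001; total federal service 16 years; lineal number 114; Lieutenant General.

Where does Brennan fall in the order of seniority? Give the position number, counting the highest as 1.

1

By grade: Brennan and Ivanova (Lieutenant General); then Amari, Kowalski and Lund (Brigadier).
Brennan and Ivanova both have lineal number 114, so the next rule applies.
Brennan and Ivanova both have date of commissioning 11 May 2001, so the next rule applies.
Brennan and Ivanova both have total federal service 16 years, so the next rule applies.
Among Brennan and Ivanova, alphabetically by surname: Brennan before Ivanova.
Among Amari, Kowalski and Lund, by lineal number (lower first): Amari and Kowalski (147) before Lund (311).
Amari and Kowalski both have date of commissioning 1 Oct 2007, so the next rule applies.
Amari and Kowalski both have total federal service 27 years, so the next rule applies.
Among Amari and Kowalski, alphabetically by surname: Amari before Kowalski.
Order: Brennan, Ivanova, Amari, Kowalski, Lund. So position 1.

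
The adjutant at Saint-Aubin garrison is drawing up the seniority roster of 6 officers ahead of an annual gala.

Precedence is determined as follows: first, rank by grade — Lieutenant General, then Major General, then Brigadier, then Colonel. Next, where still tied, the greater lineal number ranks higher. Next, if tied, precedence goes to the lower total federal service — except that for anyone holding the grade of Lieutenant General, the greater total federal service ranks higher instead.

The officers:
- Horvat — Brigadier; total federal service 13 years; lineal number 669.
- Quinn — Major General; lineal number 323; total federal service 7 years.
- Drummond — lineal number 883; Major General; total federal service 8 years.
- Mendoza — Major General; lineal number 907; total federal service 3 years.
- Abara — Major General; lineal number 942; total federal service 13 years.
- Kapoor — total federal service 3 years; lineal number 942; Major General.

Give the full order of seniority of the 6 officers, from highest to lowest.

Kapoor, Abara, Mendoza, Drummond, Quinn, Horvat

By grade: Kapoor, Abara, Mendoza, Drummond and Quinn (Major General); then Horvat (Brigadier).
Among Kapoor, Abara, Mendoza, Drummond and Quinn, by lineal number (higher first): Kapoor and Abara (942) before Mendoza (907) before Drummond (883) before Quinn (323).
Among Kapoor and Abara, by total federal service (lower first): Kapoor (3 years) before Abara (13 years).
Full order: Kapoor, Abara, Mendoza, Drummond, Quinn, Horvat.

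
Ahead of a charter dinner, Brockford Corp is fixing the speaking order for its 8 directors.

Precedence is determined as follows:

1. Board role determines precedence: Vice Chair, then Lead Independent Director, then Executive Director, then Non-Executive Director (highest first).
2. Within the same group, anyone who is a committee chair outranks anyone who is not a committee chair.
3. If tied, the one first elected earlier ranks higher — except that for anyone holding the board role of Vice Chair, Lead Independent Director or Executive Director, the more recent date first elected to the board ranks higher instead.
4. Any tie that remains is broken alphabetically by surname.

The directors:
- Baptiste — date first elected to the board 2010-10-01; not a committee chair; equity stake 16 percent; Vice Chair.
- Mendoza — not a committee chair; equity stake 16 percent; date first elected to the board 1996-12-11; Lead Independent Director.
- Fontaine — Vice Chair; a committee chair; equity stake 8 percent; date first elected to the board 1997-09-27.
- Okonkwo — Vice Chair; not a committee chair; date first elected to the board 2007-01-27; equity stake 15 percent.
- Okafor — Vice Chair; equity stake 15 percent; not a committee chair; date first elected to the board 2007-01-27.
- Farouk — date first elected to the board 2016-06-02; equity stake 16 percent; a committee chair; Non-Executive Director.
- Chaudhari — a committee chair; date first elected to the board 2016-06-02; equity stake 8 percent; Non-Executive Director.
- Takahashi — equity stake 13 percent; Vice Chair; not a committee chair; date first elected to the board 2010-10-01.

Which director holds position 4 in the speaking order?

By board role: Fontaine, Baptiste, Takahashi, Okafor and Okonkwo (Vice Chair); then Mendoza (Lead Independent Director); then Chaudhari and Farouk (Non-Executive Director).
Among Fontaine, Baptiste, Takahashi, Okafor and Okonkwo, a committee chair before not a committee chair: Fontaine (a committee chair) before Baptiste, Takahashi, Okafor and Okonkwo (not a committee chair).
Among Baptiste, Takahashi, Okafor and Okonkwo, by date first elected to the board (later first) (reversed rule for this group): Baptiste and Takahashi (2010-10-01) before Okafor and Okonkwo (2007-01-27).
Among Baptiste and Takahashi, alphabetically by surname: Baptiste before Takahashi.
Among Okafor and Okonkwo, alphabetically by surname: Okafor before Okonkwo.
Chaudhari and Farouk are each a committee chair, so the next rule applies.
Chaudhari and Farouk both have date first elected to the board 2016-06-02, so the next rule applies.
Among Chaudhari and Farouk, alphabetically by surname: Chaudhari before Farouk.
Order: Fontaine, Baptiste, Takahashi, Okafor, Okonkwo, Mendoza, Chaudhari, Farouk.

Okafor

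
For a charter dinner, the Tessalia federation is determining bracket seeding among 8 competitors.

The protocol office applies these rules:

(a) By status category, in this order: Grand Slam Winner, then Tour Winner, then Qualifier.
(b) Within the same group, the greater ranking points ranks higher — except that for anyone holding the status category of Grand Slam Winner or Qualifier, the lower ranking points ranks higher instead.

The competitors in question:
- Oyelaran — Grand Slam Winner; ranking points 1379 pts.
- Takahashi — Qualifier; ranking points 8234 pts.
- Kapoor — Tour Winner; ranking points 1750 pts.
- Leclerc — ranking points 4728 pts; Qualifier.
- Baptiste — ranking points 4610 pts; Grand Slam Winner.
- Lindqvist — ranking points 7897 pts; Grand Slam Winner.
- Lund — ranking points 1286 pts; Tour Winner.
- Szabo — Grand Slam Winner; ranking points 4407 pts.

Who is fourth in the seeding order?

Lindqvist

By status category: Oyelaran, Szabo, Baptiste and Lindqvist (Grand Slam Winner); then Kapoor and Lund (Tour Winner); then Leclerc and Takahashi (Qualifier).
Among Oyelaran, Szabo, Baptiste and Lindqvist, by ranking points (lower first) (reversed rule for this group): Oyelaran (1379 pts) before Szabo (4407 pts) before Baptiste (4610 pts) before Lindqvist (7897 pts).
Among Kapoor and Lund, by ranking points (higher first): Kapoor (1750 pts) before Lund (1286 pts).
Among Leclerc and Takahashi, by ranking points (lower first) (reversed rule for this group): Leclerc (4728 pts) before Takahashi (8234 pts).
Order: Oyelaran, Szabo, Baptiste, Lindqvist, Kapoor, Lund, Leclerc, Takahashi.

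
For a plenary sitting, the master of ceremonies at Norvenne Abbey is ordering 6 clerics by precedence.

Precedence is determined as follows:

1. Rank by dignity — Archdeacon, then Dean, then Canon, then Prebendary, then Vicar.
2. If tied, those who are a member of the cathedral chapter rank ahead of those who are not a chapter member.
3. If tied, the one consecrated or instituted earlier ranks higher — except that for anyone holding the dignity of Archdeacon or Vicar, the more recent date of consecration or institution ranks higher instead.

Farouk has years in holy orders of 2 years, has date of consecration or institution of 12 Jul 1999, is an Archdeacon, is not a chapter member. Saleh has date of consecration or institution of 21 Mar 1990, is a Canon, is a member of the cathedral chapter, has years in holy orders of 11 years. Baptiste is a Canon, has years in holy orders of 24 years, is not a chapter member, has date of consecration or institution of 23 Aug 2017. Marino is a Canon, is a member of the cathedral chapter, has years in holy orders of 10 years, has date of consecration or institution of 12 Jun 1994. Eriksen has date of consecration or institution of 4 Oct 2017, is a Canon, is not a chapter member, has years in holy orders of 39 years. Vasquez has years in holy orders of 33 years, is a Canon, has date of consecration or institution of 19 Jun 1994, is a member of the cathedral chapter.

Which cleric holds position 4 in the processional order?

Vasquez

By dignity: Farouk (Archdeacon); then Saleh, Marino, Vasquez, Baptiste and Eriksen (Canon).
Among Saleh, Marino, Vasquez, Baptiste and Eriksen, a member of the cathedral chapter before not a chapter member: Saleh, Marino and Vasquez (a member of the cathedral chapter) before Baptiste and Eriksen (not a chapter member).
Among Saleh, Marino and Vasquez, by date of consecration or institution (earlier first): Saleh (21 Mar 1990) before Marino (12 Jun 1994) before Vasquez (19 Jun 1994).
Among Baptiste and Eriksen, by date of consecration or institution (earlier first): Baptiste (23 Aug 2017) before Eriksen (4 Oct 2017).
Order: Farouk, Saleh, Marino, Vasquez, Baptiste, Eriksen.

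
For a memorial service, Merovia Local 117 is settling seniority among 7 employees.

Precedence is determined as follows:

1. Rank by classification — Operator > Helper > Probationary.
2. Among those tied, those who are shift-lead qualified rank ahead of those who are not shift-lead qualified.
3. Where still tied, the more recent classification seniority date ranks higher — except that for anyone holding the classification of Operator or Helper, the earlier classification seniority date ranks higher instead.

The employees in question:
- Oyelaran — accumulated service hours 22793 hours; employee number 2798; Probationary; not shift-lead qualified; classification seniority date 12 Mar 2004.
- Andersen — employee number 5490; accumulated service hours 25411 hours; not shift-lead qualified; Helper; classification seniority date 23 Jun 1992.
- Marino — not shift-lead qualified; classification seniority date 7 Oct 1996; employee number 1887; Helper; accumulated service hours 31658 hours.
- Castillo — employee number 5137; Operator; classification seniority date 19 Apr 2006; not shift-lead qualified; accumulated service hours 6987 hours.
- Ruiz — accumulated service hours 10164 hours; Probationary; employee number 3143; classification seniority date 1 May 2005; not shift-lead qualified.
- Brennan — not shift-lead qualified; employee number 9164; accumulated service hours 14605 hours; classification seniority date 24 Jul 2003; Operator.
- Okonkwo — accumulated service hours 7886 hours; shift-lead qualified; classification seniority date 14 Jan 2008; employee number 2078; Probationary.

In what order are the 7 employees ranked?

By classification: Brennan and Castillo (Operator); then Andersen and Marino (Helper); then Okonkwo, Ruiz and Oyelaran (Probationary).
Brennan and Castillo are each not shift-lead qualified, so the next rule applies.
Among Brennan and Castillo, by classification seniority date (earlier first) (reversed rule for this group): Brennan (24 Jul 2003) before Castillo (19 Apr 2006).
Andersen and Marino are each not shift-lead qualified, so the next rule applies.
Among Andersen and Marino, by classification seniority date (earlier first) (reversed rule for this group): Andersen (23 Jun 1992) before Marino (7 Oct 1996).
Among Okonkwo, Ruiz and Oyelaran, shift-lead qualified before not shift-lead qualified: Okonkwo (shift-lead qualified) before Ruiz and Oyelaran (not shift-lead qualified).
Among Ruiz and Oyelaran, by classification seniority date (later first): Ruiz (1 May 2005) before Oyelaran (12 Mar 2004).
Full order: Brennan, Castillo, Andersen, Marino, Okonkwo, Ruiz, Oyelaran.

Brennan, Castillo, Andersen, Marino, Okonkwo, Ruiz, Oyelaran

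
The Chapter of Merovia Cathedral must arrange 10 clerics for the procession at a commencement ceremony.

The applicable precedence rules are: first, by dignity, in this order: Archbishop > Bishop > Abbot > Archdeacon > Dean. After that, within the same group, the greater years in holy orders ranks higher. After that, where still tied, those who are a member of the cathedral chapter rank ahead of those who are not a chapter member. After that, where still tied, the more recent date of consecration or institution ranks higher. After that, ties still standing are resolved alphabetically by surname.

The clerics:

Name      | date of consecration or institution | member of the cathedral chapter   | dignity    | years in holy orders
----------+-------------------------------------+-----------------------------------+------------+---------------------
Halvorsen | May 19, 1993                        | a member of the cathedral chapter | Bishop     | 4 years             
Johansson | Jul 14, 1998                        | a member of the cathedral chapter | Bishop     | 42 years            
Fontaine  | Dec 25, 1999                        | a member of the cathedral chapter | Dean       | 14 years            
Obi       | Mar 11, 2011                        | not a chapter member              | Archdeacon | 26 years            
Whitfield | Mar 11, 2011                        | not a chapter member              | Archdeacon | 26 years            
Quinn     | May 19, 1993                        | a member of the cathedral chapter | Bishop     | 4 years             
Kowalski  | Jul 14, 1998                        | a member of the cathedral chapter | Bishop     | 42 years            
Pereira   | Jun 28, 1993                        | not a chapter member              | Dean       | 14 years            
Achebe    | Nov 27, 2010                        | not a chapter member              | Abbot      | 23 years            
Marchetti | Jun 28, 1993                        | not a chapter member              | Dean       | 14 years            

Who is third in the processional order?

By dignity: Johansson, Kowalski, Halvorsen and Quinn (Bishop); then Achebe (Abbot); then Obi and Whitfield (Archdeacon); then Fontaine, Marchetti and Pereira (Dean).
Among Johansson, Kowalski, Halvorsen and Quinn, by years in holy orders (higher first): Johansson and Kowalski (42 years) before Halvorsen and Quinn (4 years).
Johansson and Kowalski are each a member of the cathedral chapter, so the next rule applies.
Johansson and Kowalski both have date of consecration or institution Jul 14, 1998, so the next rule applies.
Among Johansson and Kowalski, alphabetically by surname: Johansson before Kowalski.
Halvorsen and Quinn are each a member of the cathedral chapter, so the next rule applies.
Halvorsen and Quinn both have date of consecration or institution May 19, 1993, so the next rule applies.
Among Halvorsen and Quinn, alphabetically by surname: Halvorsen before Quinn.
Obi and Whitfield both have years in holy orders 26 years, so the next rule applies.
Obi and Whitfield are each not a chapter member, so the next rule applies.
Obi and Whitfield both have date of consecration or institution Mar 11, 2011, so the next rule applies.
Among Obi and Whitfield, alphabetically by surname: Obi before Whitfield.
Fontaine, Marchetti and Pereira all have years in holy orders 14 years, so the next rule applies.
Among Fontaine, Marchetti and Pereira, a member of the cathedral chapter before not a chapter member: Fontaine (a member of the cathedral chapter) before Marchetti and Pereira (not a chapter member).
Marchetti and Pereira both have date of consecration or institution Jun 28, 1993, so the next rule applies.
Among Marchetti and Pereira, alphabetically by surname: Marchetti before Pereira.
Order: Johansson, Kowalski, Halvorsen, Quinn, Achebe, Obi, Whitfield, Fontaine, Marchetti, Pereira.

Halvorsen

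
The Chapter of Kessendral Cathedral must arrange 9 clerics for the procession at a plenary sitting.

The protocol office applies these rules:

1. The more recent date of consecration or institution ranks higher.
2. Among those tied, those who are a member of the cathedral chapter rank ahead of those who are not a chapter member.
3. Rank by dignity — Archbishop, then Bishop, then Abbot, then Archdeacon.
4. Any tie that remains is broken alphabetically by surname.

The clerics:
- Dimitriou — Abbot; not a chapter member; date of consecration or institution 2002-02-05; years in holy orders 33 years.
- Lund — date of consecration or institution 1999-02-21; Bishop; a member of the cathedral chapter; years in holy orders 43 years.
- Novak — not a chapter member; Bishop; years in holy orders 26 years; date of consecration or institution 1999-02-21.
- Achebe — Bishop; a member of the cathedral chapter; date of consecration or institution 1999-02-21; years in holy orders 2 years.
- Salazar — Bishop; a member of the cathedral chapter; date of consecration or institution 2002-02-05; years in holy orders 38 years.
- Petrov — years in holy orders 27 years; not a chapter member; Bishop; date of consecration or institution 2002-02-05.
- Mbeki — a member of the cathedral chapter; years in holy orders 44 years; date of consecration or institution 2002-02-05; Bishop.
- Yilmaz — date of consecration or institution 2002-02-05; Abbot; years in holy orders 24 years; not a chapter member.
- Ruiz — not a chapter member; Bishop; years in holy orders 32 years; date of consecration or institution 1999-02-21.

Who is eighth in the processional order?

Novak

By date of consecration or institution (later first): Mbeki, Salazar, Petrov, Dimitriou and Yilmaz (each 2002-02-05); then Achebe, Lund, Novak and Ruiz (each 1999-02-21).
Among Mbeki, Salazar, Petrov, Dimitriou and Yilmaz, a member of the cathedral chapter before not a chapter member: Mbeki and Salazar (a member of the cathedral chapter) before Petrov, Dimitriou and Yilmaz (not a chapter member).
Mbeki and Salazar are each Bishop, so the next rule applies.
Among Mbeki and Salazar, alphabetically by surname: Mbeki before Salazar.
Among Petrov, Dimitriou and Yilmaz, by dignity: Petrov (Bishop) before Dimitriou and Yilmaz (Abbot).
Among Dimitriou and Yilmaz, alphabetically by surname: Dimitriou before Yilmaz.
Among Achebe, Lund, Novak and Ruiz, a member of the cathedral chapter before not a chapter member: Achebe and Lund (a member of the cathedral chapter) before Novak and Ruiz (not a chapter member).
Achebe and Lund are each Bishop, so the next rule applies.
Among Achebe and Lund, alphabetically by surname: Achebe before Lund.
Novak and Ruiz are each Bishop, so the next rule applies.
Among Novak and Ruiz, alphabetically by surname: Novak before Ruiz.
Order: Mbeki, Salazar, Petrov, Dimitriou, Yilmaz, Achebe, Lund, Novak, Ruiz.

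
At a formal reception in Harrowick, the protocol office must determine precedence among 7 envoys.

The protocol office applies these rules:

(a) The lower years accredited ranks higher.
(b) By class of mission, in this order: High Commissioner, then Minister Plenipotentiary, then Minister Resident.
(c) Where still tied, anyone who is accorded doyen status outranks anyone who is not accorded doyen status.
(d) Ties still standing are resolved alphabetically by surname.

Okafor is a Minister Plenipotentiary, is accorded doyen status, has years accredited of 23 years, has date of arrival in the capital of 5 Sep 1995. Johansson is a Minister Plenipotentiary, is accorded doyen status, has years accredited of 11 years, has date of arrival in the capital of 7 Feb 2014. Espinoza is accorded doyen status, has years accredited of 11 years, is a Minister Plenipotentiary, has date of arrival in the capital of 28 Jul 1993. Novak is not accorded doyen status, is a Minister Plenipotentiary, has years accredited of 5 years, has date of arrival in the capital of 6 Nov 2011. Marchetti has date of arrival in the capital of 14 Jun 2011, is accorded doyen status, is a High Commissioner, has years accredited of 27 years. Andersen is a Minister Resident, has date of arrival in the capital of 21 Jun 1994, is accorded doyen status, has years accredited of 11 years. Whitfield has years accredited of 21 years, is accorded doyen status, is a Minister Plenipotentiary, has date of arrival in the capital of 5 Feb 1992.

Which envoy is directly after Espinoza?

Johansson

By years accredited (lower first): Novak (5 years); then Espinoza, Johansson and Andersen (each 11 years); then Whitfield (21 years); then Okafor (23 years); then Marchetti (27 years).
Among Espinoza, Johansson and Andersen, by class of mission: Espinoza and Johansson (Minister Plenipotentiary) before Andersen (Minister Resident).
Espinoza and Johansson are each accorded doyen status, so the next rule applies.
Among Espinoza and Johansson, alphabetically by surname: Espinoza before Johansson.
Order: Novak, Espinoza, Johansson, Andersen, Whitfield, Okafor, Marchetti.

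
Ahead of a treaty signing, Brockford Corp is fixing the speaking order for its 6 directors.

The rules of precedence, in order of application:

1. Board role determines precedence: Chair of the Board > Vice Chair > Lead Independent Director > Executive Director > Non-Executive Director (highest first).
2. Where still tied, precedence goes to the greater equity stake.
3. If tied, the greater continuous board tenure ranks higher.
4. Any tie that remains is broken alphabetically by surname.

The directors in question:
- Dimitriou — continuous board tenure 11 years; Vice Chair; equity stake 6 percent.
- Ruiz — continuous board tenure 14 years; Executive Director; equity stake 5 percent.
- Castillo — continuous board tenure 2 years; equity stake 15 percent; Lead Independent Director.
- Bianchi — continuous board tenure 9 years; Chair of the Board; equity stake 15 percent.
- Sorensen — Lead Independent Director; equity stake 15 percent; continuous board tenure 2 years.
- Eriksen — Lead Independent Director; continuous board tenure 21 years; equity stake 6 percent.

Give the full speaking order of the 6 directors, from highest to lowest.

Bianchi, Dimitriou, Castillo, Sorensen, Eriksen, Ruiz

By board role: Bianchi (Chair of the Board); then Dimitriou (Vice Chair); then Castillo, Sorensen and Eriksen (Lead Independent Director); then Ruiz (Executive Director).
Among Castillo, Sorensen and Eriksen, by equity stake (higher first): Castillo and Sorensen (15 percent) before Eriksen (6 percent).
Castillo and Sorensen both have continuous board tenure 2 years, so the next rule applies.
Among Castillo and Sorensen, alphabetically by surname: Castillo before Sorensen.
Full order: Bianchi, Dimitriou, Castillo, Sorensen, Eriksen, Ruiz.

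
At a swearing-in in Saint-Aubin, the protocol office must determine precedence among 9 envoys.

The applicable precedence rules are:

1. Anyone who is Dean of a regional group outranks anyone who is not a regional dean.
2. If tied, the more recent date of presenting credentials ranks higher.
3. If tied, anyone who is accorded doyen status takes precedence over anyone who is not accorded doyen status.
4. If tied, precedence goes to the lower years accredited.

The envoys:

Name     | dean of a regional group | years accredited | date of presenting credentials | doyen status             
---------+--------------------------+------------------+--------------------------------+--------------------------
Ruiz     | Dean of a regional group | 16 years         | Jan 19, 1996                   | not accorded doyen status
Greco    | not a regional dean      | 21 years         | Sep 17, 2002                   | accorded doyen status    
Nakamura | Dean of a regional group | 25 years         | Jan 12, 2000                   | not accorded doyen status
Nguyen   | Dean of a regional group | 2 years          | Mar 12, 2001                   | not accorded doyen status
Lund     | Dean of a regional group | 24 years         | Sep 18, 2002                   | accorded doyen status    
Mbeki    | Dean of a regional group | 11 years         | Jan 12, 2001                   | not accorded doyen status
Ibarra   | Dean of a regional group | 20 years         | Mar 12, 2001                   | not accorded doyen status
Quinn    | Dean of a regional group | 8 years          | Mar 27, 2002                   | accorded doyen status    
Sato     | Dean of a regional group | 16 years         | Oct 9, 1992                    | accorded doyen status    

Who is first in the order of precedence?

Lund

By the first rule: Lund, Quinn, Nguyen, Ibarra, Mbeki, Nakamura, Ruiz and Sato (each Dean of a regional group); then Greco (not a regional dean).
Among Lund, Quinn, Nguyen, Ibarra, Mbeki, Nakamura, Ruiz and Sato, by date of presenting credentials (later first): Lund (Sep 18, 2002) before Quinn (Mar 27, 2002) before Nguyen and Ibarra (Mar 12, 2001) before Mbeki (Jan 12, 2001) before Nakamura (Jan 12, 2000) before Ruiz (Jan 19, 1996) before Sato (Oct 9, 1992).
Nguyen and Ibarra are each not accorded doyen status, so the next rule applies.
Among Nguyen and Ibarra, by years accredited (lower first): Nguyen (2 years) before Ibarra (20 years).
Order: Lund, Quinn, Nguyen, Ibarra, Mbeki, Nakamura, Ruiz, Sato, Greco.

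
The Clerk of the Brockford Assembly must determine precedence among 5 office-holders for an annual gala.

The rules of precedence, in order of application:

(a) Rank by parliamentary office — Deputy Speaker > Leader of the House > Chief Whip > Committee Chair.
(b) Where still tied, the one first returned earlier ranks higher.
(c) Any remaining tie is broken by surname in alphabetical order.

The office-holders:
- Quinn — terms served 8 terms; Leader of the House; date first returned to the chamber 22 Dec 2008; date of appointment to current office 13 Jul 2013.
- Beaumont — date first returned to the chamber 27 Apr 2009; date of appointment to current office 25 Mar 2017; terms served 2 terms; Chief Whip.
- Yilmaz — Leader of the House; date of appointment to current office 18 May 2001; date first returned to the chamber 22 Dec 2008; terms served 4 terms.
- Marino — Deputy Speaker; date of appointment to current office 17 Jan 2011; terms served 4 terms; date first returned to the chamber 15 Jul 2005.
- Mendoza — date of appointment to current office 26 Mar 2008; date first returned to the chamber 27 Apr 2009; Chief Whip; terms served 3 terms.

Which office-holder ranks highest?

By parliamentary office: Marino (Deputy Speaker); then Quinn and Yilmaz (Leader of the House); then Beaumont and Mendoza (Chief Whip).
Quinn and Yilmaz both have date first returned to the chamber 22 Dec 2008, so the next rule applies.
Among Quinn and Yilmaz, alphabetically by surname: Quinn before Yilmaz.
Beaumont and Mendoza both have date first returned to the chamber 27 Apr 2009, so the next rule applies.
Among Beaumont and Mendoza, alphabetically by surname: Beaumont before Mendoza.
Order: Marino, Quinn, Yilmaz, Beaumont, Mendoza.

Marino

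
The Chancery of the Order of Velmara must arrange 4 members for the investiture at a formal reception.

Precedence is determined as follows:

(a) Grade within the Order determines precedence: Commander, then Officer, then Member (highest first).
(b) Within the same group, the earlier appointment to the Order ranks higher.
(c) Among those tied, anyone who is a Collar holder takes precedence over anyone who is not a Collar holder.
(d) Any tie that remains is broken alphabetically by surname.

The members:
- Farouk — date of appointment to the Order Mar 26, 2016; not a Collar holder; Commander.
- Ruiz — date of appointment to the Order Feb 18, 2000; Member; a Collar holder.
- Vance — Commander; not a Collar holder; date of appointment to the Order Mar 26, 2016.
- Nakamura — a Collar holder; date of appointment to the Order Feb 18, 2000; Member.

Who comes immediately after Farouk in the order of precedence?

Vance

By grade within the Order: Farouk and Vance (Commander); then Nakamura and Ruiz (Member).
Farouk and Vance both have date of appointment to the Order Mar 26, 2016, so the next rule applies.
Farouk and Vance are each not a Collar holder, so the next rule applies.
Among Farouk and Vance, alphabetically by surname: Farouk before Vance.
Nakamura and Ruiz both have date of appointment to the Order Feb 18, 2000, so the next rule applies.
Nakamura and Ruiz are each a Collar holder, so the next rule applies.
Among Nakamura and Ruiz, alphabetically by surname: Nakamura before Ruiz.
Order: Farouk, Vance, Nakamura, Ruiz.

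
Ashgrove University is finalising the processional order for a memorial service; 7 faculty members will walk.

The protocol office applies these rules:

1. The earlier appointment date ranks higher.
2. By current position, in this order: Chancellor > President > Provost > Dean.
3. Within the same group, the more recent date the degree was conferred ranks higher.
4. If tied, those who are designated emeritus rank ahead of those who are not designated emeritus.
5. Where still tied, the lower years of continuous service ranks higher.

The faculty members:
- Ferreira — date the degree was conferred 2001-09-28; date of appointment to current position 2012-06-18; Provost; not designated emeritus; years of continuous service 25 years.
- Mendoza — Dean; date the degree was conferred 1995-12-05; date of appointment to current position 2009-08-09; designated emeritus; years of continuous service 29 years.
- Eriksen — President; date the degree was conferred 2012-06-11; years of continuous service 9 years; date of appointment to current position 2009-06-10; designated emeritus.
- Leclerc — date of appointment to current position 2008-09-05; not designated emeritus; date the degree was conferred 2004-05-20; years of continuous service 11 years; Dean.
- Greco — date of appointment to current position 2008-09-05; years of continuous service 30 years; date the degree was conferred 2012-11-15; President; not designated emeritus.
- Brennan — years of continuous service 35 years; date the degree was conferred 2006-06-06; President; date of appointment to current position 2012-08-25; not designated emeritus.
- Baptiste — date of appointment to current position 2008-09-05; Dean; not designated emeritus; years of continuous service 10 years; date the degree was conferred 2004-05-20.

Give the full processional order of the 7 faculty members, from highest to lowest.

Greco, Baptiste, Leclerc, Eriksen, Mendoza, Ferreira, Brennan

By date of appointment to current position (earlier first): Greco, Baptiste and Leclerc (each 2008-09-05); then Eriksen (2009-06-10); then Mendoza (2009-08-09); then Ferreira (2012-06-18); then Brennan (2012-08-25).
Among Greco, Baptiste and Leclerc, by current position: Greco (President) before Baptiste and Leclerc (Dean).
Baptiste and Leclerc both have date the degree was conferred 2004-05-20, so the next rule applies.
Baptiste and Leclerc are each not designated emeritus, so the next rule applies.
Among Baptiste and Leclerc, by years of continuous service (lower first): Baptiste (10 years) before Leclerc (11 years).
Full order: Greco, Baptiste, Leclerc, Eriksen, Mendoza, Ferreira, Brennan.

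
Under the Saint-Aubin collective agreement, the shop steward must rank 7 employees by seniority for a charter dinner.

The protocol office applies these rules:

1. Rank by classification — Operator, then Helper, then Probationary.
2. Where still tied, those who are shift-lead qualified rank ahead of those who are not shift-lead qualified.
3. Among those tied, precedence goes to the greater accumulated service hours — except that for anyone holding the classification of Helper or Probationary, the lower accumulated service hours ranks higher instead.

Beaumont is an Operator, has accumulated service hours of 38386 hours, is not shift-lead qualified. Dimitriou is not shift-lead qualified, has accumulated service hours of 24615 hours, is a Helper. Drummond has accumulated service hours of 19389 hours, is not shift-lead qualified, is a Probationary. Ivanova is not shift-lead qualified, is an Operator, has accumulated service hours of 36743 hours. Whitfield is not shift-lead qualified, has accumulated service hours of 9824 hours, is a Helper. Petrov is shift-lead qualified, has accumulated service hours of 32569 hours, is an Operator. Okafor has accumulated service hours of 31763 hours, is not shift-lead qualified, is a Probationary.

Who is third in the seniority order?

Ivanova

By classification: Petrov, Beaumont and Ivanova (Operator); then Whitfield and Dimitriou (Helper); then Drummond and Okafor (Probationary).
Among Petrov, Beaumont and Ivanova, shift-lead qualified before not shift-lead qualified: Petrov (shift-lead qualified) before Beaumont and Ivanova (not shift-lead qualified).
Among Beaumont and Ivanova, by accumulated service hours (higher first): Beaumont (38386 hours) before Ivanova (36743 hours).
Whitfield and Dimitriou are each not shift-lead qualified, so the next rule applies.
Among Whitfield and Dimitriou, by accumulated service hours (lower first) (reversed rule for this group): Whitfield (9824 hours) before Dimitriou (24615 hours).
Drummond and Okafor are each not shift-lead qualified, so the next rule applies.
Among Drummond and Okafor, by accumulated service hours (lower first) (reversed rule for this group): Drummond (19389 hours) before Okafor (31763 hours).
Order: Petrov, Beaumont, Ivanova, Whitfield, Dimitriou, Drummond, Okafor.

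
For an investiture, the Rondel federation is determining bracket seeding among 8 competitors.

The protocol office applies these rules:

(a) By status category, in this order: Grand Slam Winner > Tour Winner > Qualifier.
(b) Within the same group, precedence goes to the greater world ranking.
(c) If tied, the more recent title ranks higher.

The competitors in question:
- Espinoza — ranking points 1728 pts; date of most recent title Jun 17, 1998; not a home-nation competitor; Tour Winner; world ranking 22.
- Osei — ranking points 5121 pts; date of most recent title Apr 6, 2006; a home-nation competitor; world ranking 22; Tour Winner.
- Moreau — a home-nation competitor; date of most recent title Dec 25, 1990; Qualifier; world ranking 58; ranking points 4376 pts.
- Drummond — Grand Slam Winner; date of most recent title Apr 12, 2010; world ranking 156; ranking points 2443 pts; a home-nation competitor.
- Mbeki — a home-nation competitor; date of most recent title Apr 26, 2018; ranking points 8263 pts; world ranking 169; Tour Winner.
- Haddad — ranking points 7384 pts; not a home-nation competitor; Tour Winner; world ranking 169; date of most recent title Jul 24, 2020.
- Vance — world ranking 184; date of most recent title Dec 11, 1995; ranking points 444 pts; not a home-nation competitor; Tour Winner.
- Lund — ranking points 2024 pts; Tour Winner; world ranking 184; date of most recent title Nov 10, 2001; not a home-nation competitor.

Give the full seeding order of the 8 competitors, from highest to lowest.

Drummond, Lund, Vance, Haddad, Mbeki, Osei, Espinoza, Moreau

By status category: Drummond (Grand Slam Winner); then Lund, Vance, Haddad, Mbeki, Osei and Espinoza (Tour Winner); then Moreau (Qualifier).
Among Lund, Vance, Haddad, Mbeki, Osei and Espinoza, by world ranking (higher first): Lund and Vance (184) before Haddad and Mbeki (169) before Osei and Espinoza (22).
Among Lund and Vance, by date of most recent title (later first): Lund (Nov 10, 2001) before Vance (Dec 11, 1995).
Among Haddad and Mbeki, by date of most recent title (later first): Haddad (Jul 24, 2020) before Mbeki (Apr 26, 2018).
Among Osei and Espinoza, by date of most recent title (later first): Osei (Apr 6, 2006) before Espinoza (Jun 17, 1998).
Full order: Drummond, Lund, Vance, Haddad, Mbeki, Osei, Espinoza, Moreau.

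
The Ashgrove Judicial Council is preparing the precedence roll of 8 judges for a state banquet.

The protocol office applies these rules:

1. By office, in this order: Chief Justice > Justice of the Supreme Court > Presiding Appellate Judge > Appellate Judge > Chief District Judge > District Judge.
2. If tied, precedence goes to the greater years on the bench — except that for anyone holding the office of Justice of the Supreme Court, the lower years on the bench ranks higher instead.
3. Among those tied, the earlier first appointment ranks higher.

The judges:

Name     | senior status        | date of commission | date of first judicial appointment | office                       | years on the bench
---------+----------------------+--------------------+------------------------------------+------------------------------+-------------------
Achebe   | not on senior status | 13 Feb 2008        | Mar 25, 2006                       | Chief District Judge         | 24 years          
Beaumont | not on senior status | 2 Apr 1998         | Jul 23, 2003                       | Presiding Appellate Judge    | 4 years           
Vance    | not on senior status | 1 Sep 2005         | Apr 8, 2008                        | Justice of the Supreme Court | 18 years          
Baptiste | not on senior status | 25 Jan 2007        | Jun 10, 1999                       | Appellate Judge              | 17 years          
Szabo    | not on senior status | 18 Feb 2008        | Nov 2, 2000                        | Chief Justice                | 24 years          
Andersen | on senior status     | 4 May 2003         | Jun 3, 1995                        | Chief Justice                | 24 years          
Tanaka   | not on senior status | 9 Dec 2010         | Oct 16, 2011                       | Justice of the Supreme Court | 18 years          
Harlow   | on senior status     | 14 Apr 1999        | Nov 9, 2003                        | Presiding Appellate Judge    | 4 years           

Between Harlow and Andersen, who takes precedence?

Andersen

By office: Andersen and Szabo (Chief Justice); then Vance and Tanaka (Justice of the Supreme Court); then Beaumont and Harlow (Presiding Appellate Judge); then Baptiste (Appellate Judge); then Achebe (Chief District Judge).
Andersen and Szabo both have years on the bench 24 years, so the next rule applies.
Among Andersen and Szabo, by date of first judicial appointment (earlier first): Andersen (Jun 3, 1995) before Szabo (Nov 2, 2000).
Vance and Tanaka both have years on the bench 18 years, so the next rule applies.
Among Vance and Tanaka, by date of first judicial appointment (earlier first): Vance (Apr 8, 2008) before Tanaka (Oct 16, 2011).
Beaumont and Harlow both have years on the bench 4 years, so the next rule applies.
Among Beaumont and Harlow, by date of first judicial appointment (earlier first): Beaumont (Jul 23, 2003) before Harlow (Nov 9, 2003).
So Andersen takes precedence.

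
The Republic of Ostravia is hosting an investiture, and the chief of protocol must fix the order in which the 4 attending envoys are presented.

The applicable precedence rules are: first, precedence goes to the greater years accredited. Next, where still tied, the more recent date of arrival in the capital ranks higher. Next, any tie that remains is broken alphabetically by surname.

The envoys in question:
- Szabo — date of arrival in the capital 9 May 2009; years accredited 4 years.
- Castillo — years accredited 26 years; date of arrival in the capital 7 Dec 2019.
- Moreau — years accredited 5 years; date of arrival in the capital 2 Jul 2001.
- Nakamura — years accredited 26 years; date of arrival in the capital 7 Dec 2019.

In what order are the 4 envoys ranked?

Castillo, Nakamura, Moreau, Szabo

By years accredited (higher first): Castillo and Nakamura (both 26 years); then Moreau (5 years); then Szabo (4 years).
Castillo and Nakamura both have date of arrival in the capital 7 Dec 2019, so the next rule applies.
Among Castillo and Nakamura, alphabetically by surname: Castillo before Nakamura.
Full order: Castillo, Nakamura, Moreau, Szabo.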